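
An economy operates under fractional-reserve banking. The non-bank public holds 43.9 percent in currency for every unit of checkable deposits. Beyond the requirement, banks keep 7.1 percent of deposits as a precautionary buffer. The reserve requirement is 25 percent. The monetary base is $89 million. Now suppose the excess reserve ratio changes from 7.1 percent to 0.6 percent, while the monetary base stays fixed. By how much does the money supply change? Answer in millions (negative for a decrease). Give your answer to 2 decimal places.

$15.76 million

Initially m₁ = (1 + 0.439) / (0.25 + 0.071 + 0.439) ≈ 1.89342, so M₁ = 1.89342 × 89 ≈ 168.5144 million.
After the change m₂ = (1 + 0.439) / (0.25 + 0.006 + 0.439) ≈ 2.07050, so M₂ = 2.07050 × 89 = 184.2745 million.
ΔM = M₂ − M₁ = 184.2745 − 168.5144 = 15.7601 million.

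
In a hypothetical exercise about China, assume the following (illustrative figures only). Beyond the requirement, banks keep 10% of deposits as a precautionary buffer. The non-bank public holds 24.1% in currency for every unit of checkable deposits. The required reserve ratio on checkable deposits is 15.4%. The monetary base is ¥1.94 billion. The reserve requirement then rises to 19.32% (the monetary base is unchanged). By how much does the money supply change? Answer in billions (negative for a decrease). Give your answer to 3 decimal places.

Initially m₁ = (1 + 0.241) / (0.154 + 0.1 + 0.241) ≈ 2.50707, so M₁ = 2.50707 × 1.94 ≈ 4.8637 billion.
After the change m₂ = (1 + 0.241) / (0.1932 + 0.1 + 0.241) ≈ 2.32310, so M₂ = 2.32310 × 1.94 ≈ 4.5068 billion.
ΔM = M₂ − M₁ = 4.5068 − 4.8637 = -0.3569 billion.

-0.357 billion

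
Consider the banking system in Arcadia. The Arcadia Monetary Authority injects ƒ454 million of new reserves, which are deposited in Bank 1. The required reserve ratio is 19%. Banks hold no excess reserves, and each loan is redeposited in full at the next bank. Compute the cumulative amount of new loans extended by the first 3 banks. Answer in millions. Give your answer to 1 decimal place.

ƒ906.9 million

Bank i lends (1 − rr)^i of the original deposit: Bank 1 lends 454·0.8100 = 367.7400, Bank 2 lends 454·0.8100² = 297.8694, and so on.
Summing a geometric series: total = 454·[0.8100·(1 − 0.8100^3) / (1 − 0.8100)] ≈ 906.8836 million.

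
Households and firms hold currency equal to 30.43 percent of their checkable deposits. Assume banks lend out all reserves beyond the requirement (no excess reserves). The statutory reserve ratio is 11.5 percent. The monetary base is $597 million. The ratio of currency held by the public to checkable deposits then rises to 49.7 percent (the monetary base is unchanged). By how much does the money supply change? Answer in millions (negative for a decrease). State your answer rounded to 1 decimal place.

-396.8 million

Initially m₁ = (1 + 0.3043) / (0.115 + 0.3043) ≈ 3.11066, so M₁ = 3.11066 × 597 ≈ 1857.064 million.
After the change m₂ = (1 + 0.497) / (0.115 + 0.497) ≈ 2.44608, so M₂ = 2.44608 × 597 ≈ 1460.3098 million.
ΔM = M₂ − M₁ = 1460.3098 − 1857.064 = -396.7542 million.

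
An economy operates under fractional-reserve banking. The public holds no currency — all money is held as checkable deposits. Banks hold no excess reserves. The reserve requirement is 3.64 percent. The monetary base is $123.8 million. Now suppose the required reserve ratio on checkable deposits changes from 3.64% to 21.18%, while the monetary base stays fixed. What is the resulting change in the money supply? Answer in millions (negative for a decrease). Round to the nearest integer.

Initially m₁ = 1 / (0.0364) ≈ 27.4725, so M₁ = 27.4725 × 123.8 = 3401.0955 million.
After the change m₂ = 1 / (0.2118) ≈ 4.7214, so M₂ = 4.7214 × 123.8 ≈ 584.5093 million.
ΔM = M₂ − M₁ = 584.5093 − 3401.0955 = -2816.5862 million.

-2817 million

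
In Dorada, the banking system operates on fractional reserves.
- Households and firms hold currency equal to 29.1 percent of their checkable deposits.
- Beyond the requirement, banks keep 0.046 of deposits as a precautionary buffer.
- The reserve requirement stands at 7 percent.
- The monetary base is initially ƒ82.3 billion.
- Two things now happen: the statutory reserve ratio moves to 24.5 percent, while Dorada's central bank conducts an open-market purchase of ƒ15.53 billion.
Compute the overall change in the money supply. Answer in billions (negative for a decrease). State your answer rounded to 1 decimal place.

Before: m₁ = (1 + 0.291) / (0.07 + 0.046 + 0.291) ≈ 3.1720, MB₁ = 82.3, so M₁ = 3.1720 × 82.3 = 261.0556 billion.
After: m₂ = (1 + 0.291) / (0.245 + 0.046 + 0.291) ≈ 2.2182, MB₂ = 82.3 + 15.53 = 97.83, so M₂ = 2.2182 × 97.83 ≈ 217.0065 billion.
ΔM = M₂ − M₁ = 217.0065 − 261.0556 = -44.0491 billion.

-44.0 billion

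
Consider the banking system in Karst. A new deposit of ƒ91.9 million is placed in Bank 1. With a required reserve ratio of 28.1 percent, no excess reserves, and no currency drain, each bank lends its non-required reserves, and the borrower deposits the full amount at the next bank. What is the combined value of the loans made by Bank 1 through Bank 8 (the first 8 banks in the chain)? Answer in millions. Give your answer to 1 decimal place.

Bank i lends (1 − rr)^i of the original deposit: Bank 1 lends 91.9·0.7190 = 66.0761, Bank 2 lends 91.9·0.7190² ≈ 47.5087, and so on.
Summing a geometric series: total = 91.9·[0.7190·(1 − 0.7190^8) / (1 − 0.7190)] ≈ 218.3517 million.

ƒ218.4 million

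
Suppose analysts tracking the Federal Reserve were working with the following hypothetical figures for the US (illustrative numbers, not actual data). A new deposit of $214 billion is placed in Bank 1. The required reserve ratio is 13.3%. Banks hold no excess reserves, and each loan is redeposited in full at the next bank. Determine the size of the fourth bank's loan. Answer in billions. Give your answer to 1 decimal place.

$120.9 billion

Each bank lends a fraction (1 − rr) = 0.8670 of the deposit it receives, so Bank 4 receives 214·0.8670^3 and lends 214·0.8670^4 ≈ 120.9178 billion.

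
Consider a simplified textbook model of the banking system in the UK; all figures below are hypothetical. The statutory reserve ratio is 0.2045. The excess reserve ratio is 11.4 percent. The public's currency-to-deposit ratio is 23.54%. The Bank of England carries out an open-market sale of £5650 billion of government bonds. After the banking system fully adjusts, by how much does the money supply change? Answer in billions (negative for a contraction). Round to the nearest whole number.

The money multiplier is m = (1 + c) / (rr + e + c) = (1 + 0.2354) / (0.2045 + 0.114 + 0.2354) ≈ 2.23037.
The sale removes 5650 billion of base, so ΔM = m × ΔMB = 2.23037 × (−5650) = -12601.5905 billion.

-12602 billion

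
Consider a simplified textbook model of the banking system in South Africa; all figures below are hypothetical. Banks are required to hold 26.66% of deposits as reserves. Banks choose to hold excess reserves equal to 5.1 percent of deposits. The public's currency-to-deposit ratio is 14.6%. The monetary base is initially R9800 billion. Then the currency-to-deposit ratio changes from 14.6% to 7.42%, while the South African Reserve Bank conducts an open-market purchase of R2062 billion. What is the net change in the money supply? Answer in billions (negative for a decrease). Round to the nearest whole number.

Before: m₁ = (1 + 0.146) / (0.2666 + 0.051 + 0.146) ≈ 2.471959, MB₁ = 9800, so M₁ = 2.471959 × 9800 = 24225.1982 billion.
After: m₂ = (1 + 0.0742) / (0.2666 + 0.051 + 0.0742) ≈ 2.741705, MB₂ = 9800 + 2062 = 11862, so M₂ = 2.741705 × 11862 ≈ 32522.1047 billion.
ΔM = M₂ − M₁ = 32522.1047 − 24225.1982 = 8296.9065 billion.

R8297 billion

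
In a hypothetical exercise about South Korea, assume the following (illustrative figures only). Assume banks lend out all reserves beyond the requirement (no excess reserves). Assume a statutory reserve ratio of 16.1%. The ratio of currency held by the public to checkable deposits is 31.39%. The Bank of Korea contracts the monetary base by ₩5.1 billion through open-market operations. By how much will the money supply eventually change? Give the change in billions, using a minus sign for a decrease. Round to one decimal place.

-14.1 billion

The money multiplier is m = (1 + c) / (rr + c) = (1 + 0.3139) / (0.161 + 0.3139) ≈ 2.7667.
The sale removes 5.1 billion of base, so ΔM = m × ΔMB = 2.7667 × (−5.1) ≈ -14.1102 billion.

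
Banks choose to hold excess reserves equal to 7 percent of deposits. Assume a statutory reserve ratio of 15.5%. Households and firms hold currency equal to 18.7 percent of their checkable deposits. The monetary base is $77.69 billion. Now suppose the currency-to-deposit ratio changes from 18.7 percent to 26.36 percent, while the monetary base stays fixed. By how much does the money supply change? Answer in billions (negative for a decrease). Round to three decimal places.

-22.911 billion

Initially m₁ = (1 + 0.187) / (0.155 + 0.07 + 0.187) ≈ 2.881068, so M₁ = 2.881068 × 77.69 ≈ 223.8302 billion.
After the change m₂ = (1 + 0.2636) / (0.155 + 0.07 + 0.2636) ≈ 2.586165, so M₂ = 2.586165 × 77.69 ≈ 200.9192 billion.
ΔM = M₂ − M₁ = 200.9192 − 223.8302 = -22.911 billion.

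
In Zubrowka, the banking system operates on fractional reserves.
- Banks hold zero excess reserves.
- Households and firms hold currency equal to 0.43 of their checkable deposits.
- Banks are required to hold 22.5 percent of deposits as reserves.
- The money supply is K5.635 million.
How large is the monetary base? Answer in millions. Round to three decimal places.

The money multiplier is m = (1 + c) / (rr + c) = (1 + 0.43) / (0.225 + 0.43) ≈ 2.18321.
MB = M / m = 5.635 / 2.18321 ≈ 2.5811 million.

K2.581 million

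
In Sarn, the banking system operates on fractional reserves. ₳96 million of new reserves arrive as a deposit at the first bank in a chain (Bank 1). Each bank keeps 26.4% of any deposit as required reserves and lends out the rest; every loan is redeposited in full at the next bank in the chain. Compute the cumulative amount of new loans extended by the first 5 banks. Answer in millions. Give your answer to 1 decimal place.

₳209.8 million

Bank i lends (1 − rr)^i of the original deposit: Bank 1 lends 96·0.7360 = 70.6560, Bank 2 lends 96·0.7360² ≈ 52.0028, and so on.
Summing a geometric series: total = 96·[0.7360·(1 − 0.7360^5) / (1 − 0.7360)] ≈ 209.8355 million.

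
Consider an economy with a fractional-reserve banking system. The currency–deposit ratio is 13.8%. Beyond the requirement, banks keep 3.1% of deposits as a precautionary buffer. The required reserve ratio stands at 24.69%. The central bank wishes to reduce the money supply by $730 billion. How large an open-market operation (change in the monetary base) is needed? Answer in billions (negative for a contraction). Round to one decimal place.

-266.8 billion

The money multiplier is m = (1 + c) / (rr + e + c) = (1 + 0.138) / (0.2469 + 0.031 + 0.138) ≈ 2.73623.
ΔMB = ΔM / m = (−730) / 2.73623 ≈ -266.7904 billion.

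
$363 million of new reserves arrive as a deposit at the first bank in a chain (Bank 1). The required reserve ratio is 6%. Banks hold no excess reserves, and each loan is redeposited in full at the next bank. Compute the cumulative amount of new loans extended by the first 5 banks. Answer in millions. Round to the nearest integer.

Bank i lends (1 − rr)^i of the original deposit: Bank 1 lends 363·0.9400 = 341.2200, Bank 2 lends 363·0.9400² = 320.7468, and so on.
Summing a geometric series: total = 363·[0.9400·(1 − 0.9400^5) / (1 − 0.9400)] ≈ 1513.2878 million.

$1513 million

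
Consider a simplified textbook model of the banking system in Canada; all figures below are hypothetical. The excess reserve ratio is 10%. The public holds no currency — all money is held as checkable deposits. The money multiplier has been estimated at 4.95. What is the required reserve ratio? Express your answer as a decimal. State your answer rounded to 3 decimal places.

0.102

Using m = 4.95. Since m = (1 + c)/(c + rr + e), the denominator satisfies c + rr + e = (1 + c)/m = (1 + 0) / 4.95 ≈ 0.202020.
With c = 0 and e = 0.1, the required reserve ratio is 0.202020 − 0 − 0.1 = 0.10202.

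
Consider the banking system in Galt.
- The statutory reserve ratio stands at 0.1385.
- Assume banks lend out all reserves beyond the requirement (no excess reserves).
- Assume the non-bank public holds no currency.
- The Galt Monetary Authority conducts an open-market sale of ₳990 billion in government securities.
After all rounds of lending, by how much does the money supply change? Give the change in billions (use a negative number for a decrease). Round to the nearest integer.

The simple money multiplier is m = 1/rr = 1/0.1385 ≈ 7.2202.
An open-market sale reduces the monetary base by 990 billion, so ΔM = m × ΔMB = 7.2202 × (−990) = -7147.998 billion.

-7148 billion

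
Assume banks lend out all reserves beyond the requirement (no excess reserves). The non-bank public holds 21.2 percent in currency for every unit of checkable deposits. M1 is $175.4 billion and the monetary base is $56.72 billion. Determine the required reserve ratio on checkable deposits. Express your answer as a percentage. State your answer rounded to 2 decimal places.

Using m = M/MB = 175.4/56.72 ≈ 3.092384. Since m = (1 + c)/(c + rr + e), the denominator satisfies c + rr + e = (1 + c)/m = (1 + 0.212) / 3.092384 ≈ 0.391931.
With c = 0.212 and e = 0, the required reserve ratio on checkable deposits is 0.391931 − 0.212 − 0 = 0.179931.

17.99%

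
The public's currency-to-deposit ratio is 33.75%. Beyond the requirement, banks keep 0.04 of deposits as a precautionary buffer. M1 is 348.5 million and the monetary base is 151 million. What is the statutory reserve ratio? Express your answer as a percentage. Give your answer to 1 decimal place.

20.2%

Using m = M/MB = 348.5/151 ≈ 2.307947. Since m = (1 + c)/(c + rr + e), the denominator satisfies c + rr + e = (1 + c)/m = (1 + 0.3375) / 2.307947 ≈ 0.579519.
With c = 0.3375 and e = 0.04, the statutory reserve ratio is 0.579519 − 0.3375 − 0.04 = 0.202019.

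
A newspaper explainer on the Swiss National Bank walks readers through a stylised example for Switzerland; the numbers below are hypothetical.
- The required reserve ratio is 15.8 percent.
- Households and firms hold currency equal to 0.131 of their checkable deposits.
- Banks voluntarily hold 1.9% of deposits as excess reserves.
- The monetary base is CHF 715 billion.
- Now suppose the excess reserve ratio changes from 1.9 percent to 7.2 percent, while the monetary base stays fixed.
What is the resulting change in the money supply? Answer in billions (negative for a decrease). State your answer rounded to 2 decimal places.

-385.47 billion

Initially m₁ = (1 + 0.131) / (0.158 + 0.019 + 0.131) ≈ 3.672078, so M₁ = 3.672078 × 715 ≈ 2625.5358 billion.
After the change m₂ = (1 + 0.131) / (0.158 + 0.072 + 0.131) ≈ 3.132964, so M₂ = 3.132964 × 715 ≈ 2240.0693 billion.
ΔM = M₂ − M₁ = 2240.0693 − 2625.5358 = -385.4665 billion.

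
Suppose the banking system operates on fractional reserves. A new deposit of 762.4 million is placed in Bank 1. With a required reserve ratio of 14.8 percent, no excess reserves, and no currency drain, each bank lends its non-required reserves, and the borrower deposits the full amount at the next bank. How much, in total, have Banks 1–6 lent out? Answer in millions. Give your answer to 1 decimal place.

Bank i lends (1 − rr)^i of the original deposit: Bank 1 lends 762.4·0.8520 = 649.5648, Bank 2 lends 762.4·0.8520² ≈ 553.4292, and so on.
Summing a geometric series: total = 762.4·[0.8520·(1 − 0.8520^6) / (1 − 0.8520)] ≈ 2710.1538 million.

2710.2 million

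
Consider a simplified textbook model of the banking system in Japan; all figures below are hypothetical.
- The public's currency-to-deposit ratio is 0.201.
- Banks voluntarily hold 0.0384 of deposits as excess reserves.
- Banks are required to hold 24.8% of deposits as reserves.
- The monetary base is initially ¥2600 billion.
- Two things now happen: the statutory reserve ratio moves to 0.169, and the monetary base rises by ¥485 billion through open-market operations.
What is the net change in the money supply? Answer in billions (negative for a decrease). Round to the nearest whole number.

Before: m₁ = (1 + 0.201) / (0.248 + 0.0384 + 0.201) ≈ 2.46410, MB₁ = 2600, so M₁ = 2.46410 × 2600 = 6406.66 billion.
After: m₂ = (1 + 0.201) / (0.169 + 0.0384 + 0.201) ≈ 2.94074, MB₂ = 2600 + 485 = 3085, so M₂ = 2.94074 × 3085 = 9072.1829 billion.
ΔM = M₂ − M₁ = 9072.1829 − 6406.66 = 2665.5229 billion.

¥2666 billion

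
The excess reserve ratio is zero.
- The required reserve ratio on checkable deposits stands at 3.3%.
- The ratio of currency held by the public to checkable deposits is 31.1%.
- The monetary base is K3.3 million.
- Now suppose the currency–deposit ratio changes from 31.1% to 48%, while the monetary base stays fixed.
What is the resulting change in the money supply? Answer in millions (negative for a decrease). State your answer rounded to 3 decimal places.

-3.056 million

Initially m₁ = (1 + 0.311) / (0.033 + 0.311) ≈ 3.81105, so M₁ = 3.81105 × 3.3 ≈ 12.5765 million.
After the change m₂ = (1 + 0.48) / (0.033 + 0.48) ≈ 2.88499, so M₂ = 2.88499 × 3.3 ≈ 9.5205 million.
ΔM = M₂ − M₁ = 9.5205 − 12.5765 = -3.056 million.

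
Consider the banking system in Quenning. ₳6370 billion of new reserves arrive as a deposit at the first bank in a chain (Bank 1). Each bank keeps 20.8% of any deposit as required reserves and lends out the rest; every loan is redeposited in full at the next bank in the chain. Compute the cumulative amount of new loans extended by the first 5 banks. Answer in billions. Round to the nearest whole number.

₳16697 billion

Bank i lends (1 − rr)^i of the original deposit: Bank 1 lends 6370·0.7920 = 5045.0400, Bank 2 lends 6370·0.7920² ≈ 3995.6717, and so on.
Summing a geometric series: total = 6370·[0.7920·(1 − 0.7920^5) / (1 − 0.7920)] ≈ 16696.6467 billion.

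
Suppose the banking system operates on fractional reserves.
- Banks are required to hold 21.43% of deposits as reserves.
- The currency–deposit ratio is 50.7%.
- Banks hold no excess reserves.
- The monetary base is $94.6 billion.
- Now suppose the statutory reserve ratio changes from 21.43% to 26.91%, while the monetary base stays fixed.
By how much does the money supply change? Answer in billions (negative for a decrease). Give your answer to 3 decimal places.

-13.956 billion

Initially m₁ = (1 + 0.507) / (0.2143 + 0.507) ≈ 2.089283, so M₁ = 2.089283 × 94.6 ≈ 197.6462 billion.
After the change m₂ = (1 + 0.507) / (0.2691 + 0.507) ≈ 1.941760, so M₂ = 1.941760 × 94.6 ≈ 183.6905 billion.
ΔM = M₂ − M₁ = 183.6905 − 197.6462 = -13.9557 billion.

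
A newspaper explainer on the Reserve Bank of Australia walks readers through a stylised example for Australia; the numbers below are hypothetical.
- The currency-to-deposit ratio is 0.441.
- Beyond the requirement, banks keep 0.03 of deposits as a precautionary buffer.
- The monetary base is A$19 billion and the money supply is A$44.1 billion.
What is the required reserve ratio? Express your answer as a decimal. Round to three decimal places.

0.150

Using m = M/MB = 44.1/19 ≈ 2.321053. Since m = (1 + c)/(c + rr + e), the denominator satisfies c + rr + e = (1 + c)/m = (1 + 0.441) / 2.321053 ≈ 0.620839.
With c = 0.441 and e = 0.03, the required reserve ratio is 0.620839 − 0.441 − 0.03 = 0.149839.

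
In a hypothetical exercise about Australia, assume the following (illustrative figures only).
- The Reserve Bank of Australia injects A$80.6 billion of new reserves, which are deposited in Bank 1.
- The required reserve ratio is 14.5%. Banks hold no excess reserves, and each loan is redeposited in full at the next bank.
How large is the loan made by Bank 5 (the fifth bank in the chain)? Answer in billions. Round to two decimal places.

Each bank lends a fraction (1 − rr) = 0.8550 of the deposit it receives, so Bank 5 receives 80.6·0.8550^4 and lends 80.6·0.8550^5 ≈ 36.8269 billion.

A$36.83 billion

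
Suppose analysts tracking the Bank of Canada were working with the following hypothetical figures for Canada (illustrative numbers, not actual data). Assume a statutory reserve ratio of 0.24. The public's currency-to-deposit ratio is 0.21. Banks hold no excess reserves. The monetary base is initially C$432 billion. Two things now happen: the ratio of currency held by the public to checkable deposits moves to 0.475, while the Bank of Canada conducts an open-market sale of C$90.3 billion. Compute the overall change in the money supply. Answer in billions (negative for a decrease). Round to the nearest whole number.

Before: m₁ = (1 + 0.21) / (0.24 + 0.21) ≈ 2.6889, MB₁ = 432, so M₁ = 2.6889 × 432 = 1161.6048 billion.
After: m₂ = (1 + 0.475) / (0.24 + 0.475) ≈ 2.0629, MB₂ = 432 − 90.3 = 341.7, so M₂ = 2.0629 × 341.7 ≈ 704.8929 billion.
ΔM = M₂ − M₁ = 704.8929 − 1161.6048 = -456.7119 billion.

-457 billion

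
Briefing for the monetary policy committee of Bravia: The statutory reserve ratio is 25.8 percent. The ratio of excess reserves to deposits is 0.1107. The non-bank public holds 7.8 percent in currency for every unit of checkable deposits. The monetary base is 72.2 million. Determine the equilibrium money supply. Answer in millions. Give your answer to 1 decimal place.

174.2 million

The money multiplier is m = (1 + c) / (rr + e + c) = (1 + 0.078) / (0.258 + 0.1107 + 0.078) ≈ 2.4133.
So M = m × MB = 2.4133 × 72.2 ≈ 174.2403 million.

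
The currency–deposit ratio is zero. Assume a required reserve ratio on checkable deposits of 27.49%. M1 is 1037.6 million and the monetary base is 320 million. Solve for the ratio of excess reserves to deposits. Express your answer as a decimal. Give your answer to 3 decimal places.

0.034

Using m = M/MB = 1037.6/320 = 3.242500. Since m = (1 + c)/(c + rr + e), the denominator satisfies c + rr + e = (1 + c)/m = (1 + 0) / 3.242500 ≈ 0.308404.
With c = 0 and rr = 0.2749, the ratio of excess reserves to deposits is 0.308404 − 0 − 0.2749 = 0.033504.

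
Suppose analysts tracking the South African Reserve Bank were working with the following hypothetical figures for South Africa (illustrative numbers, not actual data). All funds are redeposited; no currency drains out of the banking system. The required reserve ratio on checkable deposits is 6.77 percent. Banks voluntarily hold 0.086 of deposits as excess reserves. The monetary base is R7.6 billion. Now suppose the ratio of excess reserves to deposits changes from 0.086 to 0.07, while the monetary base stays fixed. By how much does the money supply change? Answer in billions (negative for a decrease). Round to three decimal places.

R5.745 billion

Initially m₁ = 1 / (0.0677 + 0.086) ≈ 6.50618, so M₁ = 6.50618 × 7.6 ≈ 49.447 billion.
After the change m₂ = 1 / (0.0677 + 0.07) ≈ 7.26216, so M₂ = 7.26216 × 7.6 ≈ 55.1924 billion.
ΔM = M₂ − M₁ = 55.1924 − 49.447 = 5.7454 billion.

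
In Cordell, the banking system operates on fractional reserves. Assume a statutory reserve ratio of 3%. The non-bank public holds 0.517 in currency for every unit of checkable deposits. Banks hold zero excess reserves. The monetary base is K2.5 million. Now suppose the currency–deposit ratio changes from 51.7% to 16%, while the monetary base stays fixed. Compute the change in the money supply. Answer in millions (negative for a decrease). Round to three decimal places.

Initially m₁ = (1 + 0.517) / (0.03 + 0.517) ≈ 2.77331, so M₁ = 2.77331 × 2.5 ≈ 6.9333 million.
After the change m₂ = (1 + 0.16) / (0.03 + 0.16) ≈ 6.10526, so M₂ = 6.10526 × 2.5 ≈ 15.2632 million.
ΔM = M₂ − M₁ = 15.2632 − 6.9333 = 8.3299 million.

K8.330 million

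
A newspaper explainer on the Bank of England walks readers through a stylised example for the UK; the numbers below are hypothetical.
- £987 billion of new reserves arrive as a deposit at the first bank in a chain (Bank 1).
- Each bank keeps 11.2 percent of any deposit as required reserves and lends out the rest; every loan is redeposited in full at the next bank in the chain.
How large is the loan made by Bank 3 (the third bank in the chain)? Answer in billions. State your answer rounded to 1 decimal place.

Each bank lends a fraction (1 − rr) = 0.8880 of the deposit it receives, so Bank 3 receives 987·0.8880^2 and lends 987·0.8880^3 ≈ 691.1241 billion.

£691.1 billion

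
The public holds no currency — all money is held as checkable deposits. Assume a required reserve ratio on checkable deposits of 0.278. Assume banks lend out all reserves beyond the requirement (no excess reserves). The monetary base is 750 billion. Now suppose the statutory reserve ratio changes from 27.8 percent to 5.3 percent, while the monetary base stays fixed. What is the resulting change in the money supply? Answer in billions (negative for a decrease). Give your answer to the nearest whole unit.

11453 billion

Initially m₁ = 1 / (0.278) ≈ 3.5971, so M₁ = 3.5971 × 750 = 2697.825 billion.
After the change m₂ = 1 / (0.053) ≈ 18.8679, so M₂ = 18.8679 × 750 = 14150.925 billion.
ΔM = M₂ − M₁ = 14150.925 − 2697.825 = 11453.1 billion.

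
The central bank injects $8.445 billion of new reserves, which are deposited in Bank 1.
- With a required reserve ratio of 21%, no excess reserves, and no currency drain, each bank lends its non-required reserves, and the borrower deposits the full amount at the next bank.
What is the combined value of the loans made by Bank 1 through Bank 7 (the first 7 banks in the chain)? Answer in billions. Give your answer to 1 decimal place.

Bank i lends (1 − rr)^i of the original deposit: Bank 1 lends 8.445·0.7900 ≈ 6.6716, Bank 2 lends 8.445·0.7900² ≈ 5.2705, and so on.
Summing a geometric series: total = 8.445·[0.7900·(1 − 0.7900^7) / (1 − 0.7900)] ≈ 25.6683 billion.

$25.7 billion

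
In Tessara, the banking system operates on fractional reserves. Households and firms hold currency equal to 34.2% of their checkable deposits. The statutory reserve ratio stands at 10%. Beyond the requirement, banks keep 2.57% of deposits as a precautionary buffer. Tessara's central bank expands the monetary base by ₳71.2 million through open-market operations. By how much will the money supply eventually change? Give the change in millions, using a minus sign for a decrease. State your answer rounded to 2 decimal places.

₳204.30 million

The money multiplier is m = (1 + c) / (rr + e + c) = (1 + 0.342) / (0.1 + 0.0257 + 0.342) ≈ 2.86936.
The purchase adds 71.2 million of base, so ΔM = m × ΔMB = 2.86936 × (+71.2) ≈ 204.2984 million.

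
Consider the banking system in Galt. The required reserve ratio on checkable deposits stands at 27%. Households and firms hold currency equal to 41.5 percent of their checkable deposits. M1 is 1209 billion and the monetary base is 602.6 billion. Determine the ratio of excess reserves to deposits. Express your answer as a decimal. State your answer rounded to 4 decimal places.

Using m = M/MB = 1209/602.6 ≈ 2.006306. Since m = (1 + c)/(c + rr + e), the denominator satisfies c + rr + e = (1 + c)/m = (1 + 0.415) / 2.006306 ≈ 0.705276.
With c = 0.415 and rr = 0.27, the ratio of excess reserves to deposits is 0.705276 − 0.415 − 0.27 = 0.020276.

0.0203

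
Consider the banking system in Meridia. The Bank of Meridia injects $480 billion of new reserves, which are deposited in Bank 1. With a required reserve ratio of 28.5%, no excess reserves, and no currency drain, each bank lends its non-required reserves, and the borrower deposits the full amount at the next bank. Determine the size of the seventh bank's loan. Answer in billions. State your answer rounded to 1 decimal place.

Each bank lends a fraction (1 − rr) = 0.7150 of the deposit it receives, so Bank 7 receives 480·0.7150^6 and lends 480·0.7150^7 ≈ 45.8547 billion.

$45.9 billion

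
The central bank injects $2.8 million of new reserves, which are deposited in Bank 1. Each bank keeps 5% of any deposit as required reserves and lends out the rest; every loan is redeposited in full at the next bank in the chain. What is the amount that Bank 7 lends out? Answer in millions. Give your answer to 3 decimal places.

$1.955 million

Each bank lends a fraction (1 − rr) = 0.9500 of the deposit it receives, so Bank 7 receives 2.8·0.9500^6 and lends 2.8·0.9500^7 ≈ 1.9553 million.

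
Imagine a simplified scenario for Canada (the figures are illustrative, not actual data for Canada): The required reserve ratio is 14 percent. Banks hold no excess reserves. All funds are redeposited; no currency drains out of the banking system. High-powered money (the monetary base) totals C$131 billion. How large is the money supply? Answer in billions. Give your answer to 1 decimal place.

With no currency drain or excess reserves, the money multiplier is m = 1/rr = 1/0.14 ≈ 7.14286.
Money supply M = m × MB = 7.14286 × 131 ≈ 935.7147 billion.

C$935.7 billion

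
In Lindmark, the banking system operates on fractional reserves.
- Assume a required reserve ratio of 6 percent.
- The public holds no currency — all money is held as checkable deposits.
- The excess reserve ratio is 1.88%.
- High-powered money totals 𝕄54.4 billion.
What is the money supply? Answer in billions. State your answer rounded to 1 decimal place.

𝕄690.4 billion

The money multiplier is m = 1 / (rr + e) = 1 / (0.06 + 0.0188) ≈ 12.6904.
So M = m × MB = 12.6904 × 54.4 ≈ 690.3578 billion.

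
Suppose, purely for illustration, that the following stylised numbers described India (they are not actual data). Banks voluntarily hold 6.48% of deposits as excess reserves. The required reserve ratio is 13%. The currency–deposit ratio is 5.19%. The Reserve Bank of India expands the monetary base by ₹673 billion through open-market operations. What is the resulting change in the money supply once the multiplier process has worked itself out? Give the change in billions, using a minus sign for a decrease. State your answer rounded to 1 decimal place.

The money multiplier is m = (1 + c) / (rr + e + c) = (1 + 0.0519) / (0.13 + 0.0648 + 0.0519) ≈ 4.26388.
The purchase adds 673 billion of base, so ΔM = m × ΔMB = 4.26388 × (+673) ≈ 2869.5912 billion.

₹2869.6 billion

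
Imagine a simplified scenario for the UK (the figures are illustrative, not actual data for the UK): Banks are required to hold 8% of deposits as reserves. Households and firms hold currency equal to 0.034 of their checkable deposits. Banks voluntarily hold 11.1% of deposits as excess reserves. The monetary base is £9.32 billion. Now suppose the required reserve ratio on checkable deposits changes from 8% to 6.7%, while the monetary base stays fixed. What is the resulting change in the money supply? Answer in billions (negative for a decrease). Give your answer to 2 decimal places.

Initially m₁ = (1 + 0.034) / (0.08 + 0.111 + 0.034) ≈ 4.5956, so M₁ = 4.5956 × 9.32 ≈ 42.831 billion.
After the change m₂ = (1 + 0.034) / (0.067 + 0.111 + 0.034) ≈ 4.8774, so M₂ = 4.8774 × 9.32 ≈ 45.4574 billion.
ΔM = M₂ − M₁ = 45.4574 − 42.831 = 2.6264 billion.

£2.63 billion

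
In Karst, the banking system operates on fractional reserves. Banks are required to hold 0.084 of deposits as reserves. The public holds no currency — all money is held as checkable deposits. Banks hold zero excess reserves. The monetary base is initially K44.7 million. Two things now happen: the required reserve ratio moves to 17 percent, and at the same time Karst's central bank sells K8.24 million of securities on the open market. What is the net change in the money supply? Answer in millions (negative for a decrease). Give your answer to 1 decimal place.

Before: m₁ = 1 / (0.084) ≈ 11.9048, MB₁ = 44.7, so M₁ = 11.9048 × 44.7 ≈ 532.1446 million.
After: m₂ = 1 / (0.17) ≈ 5.8824, MB₂ = 44.7 − 8.24 = 36.46, so M₂ = 5.8824 × 36.46 ≈ 214.4723 million.
ΔM = M₂ − M₁ = 214.4723 − 532.1446 = -317.6723 million.

-317.7 million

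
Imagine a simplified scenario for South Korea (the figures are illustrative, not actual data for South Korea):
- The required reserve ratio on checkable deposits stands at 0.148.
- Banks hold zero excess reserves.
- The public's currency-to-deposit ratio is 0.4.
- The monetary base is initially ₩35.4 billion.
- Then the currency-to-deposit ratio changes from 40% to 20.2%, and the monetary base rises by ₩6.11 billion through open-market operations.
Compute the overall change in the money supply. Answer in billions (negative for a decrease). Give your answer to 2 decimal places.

₩52.12 billion

Before: m₁ = (1 + 0.4) / (0.148 + 0.4) ≈ 2.55474, MB₁ = 35.4, so M₁ = 2.55474 × 35.4 ≈ 90.4378 billion.
After: m₂ = (1 + 0.202) / (0.148 + 0.202) ≈ 3.43429, MB₂ = 35.4 + 6.11 = 41.51, so M₂ = 3.43429 × 41.51 ≈ 142.5574 billion.
ΔM = M₂ − M₁ = 142.5574 − 90.4378 = 52.1196 billion.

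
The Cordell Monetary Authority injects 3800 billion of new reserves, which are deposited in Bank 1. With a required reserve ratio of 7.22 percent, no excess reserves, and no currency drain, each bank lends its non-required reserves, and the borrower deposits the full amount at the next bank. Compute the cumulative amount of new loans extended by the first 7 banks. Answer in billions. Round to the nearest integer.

Bank i lends (1 − rr)^i of the original deposit: Bank 1 lends 3800·0.9278 = 3525.6400, Bank 2 lends 3800·0.9278² ≈ 3271.0888, and so on.
Summing a geometric series: total = 3800·[0.9278·(1 − 0.9278^7) / (1 − 0.9278)] ≈ 19932.6768 billion.

19933 billion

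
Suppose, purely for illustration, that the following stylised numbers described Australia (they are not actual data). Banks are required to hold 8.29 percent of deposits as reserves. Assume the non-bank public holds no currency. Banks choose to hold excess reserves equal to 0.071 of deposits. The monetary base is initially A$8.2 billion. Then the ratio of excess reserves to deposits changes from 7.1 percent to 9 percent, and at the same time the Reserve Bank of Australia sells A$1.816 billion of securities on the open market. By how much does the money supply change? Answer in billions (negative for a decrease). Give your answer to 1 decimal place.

Before: m₁ = 1 / (0.0829 + 0.071) ≈ 6.4977, MB₁ = 8.2, so M₁ = 6.4977 × 8.2 ≈ 53.2811 billion.
After: m₂ = 1 / (0.0829 + 0.09) ≈ 5.7837, MB₂ = 8.2 − 1.816 = 6.384, so M₂ = 5.7837 × 6.384 ≈ 36.9231 billion.
ΔM = M₂ − M₁ = 36.9231 − 53.2811 = -16.358 billion.

-16.4 billion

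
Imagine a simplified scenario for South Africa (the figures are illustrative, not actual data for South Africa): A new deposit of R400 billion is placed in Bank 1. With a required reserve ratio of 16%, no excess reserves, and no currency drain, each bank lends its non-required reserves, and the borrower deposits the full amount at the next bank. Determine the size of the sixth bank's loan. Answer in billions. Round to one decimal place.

R140.5 billion

Each bank lends a fraction (1 − rr) = 0.8400 of the deposit it receives, so Bank 6 receives 400·0.8400^5 and lends 400·0.8400^6 ≈ 140.5192 billion.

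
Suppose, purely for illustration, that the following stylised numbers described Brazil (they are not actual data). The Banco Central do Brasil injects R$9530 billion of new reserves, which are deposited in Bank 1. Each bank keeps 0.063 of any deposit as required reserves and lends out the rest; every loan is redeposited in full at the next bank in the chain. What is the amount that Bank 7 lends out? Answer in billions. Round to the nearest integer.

Each bank lends a fraction (1 − rr) = 0.9370 of the deposit it receives, so Bank 7 receives 9530·0.9370^6 and lends 9530·0.9370^7 ≈ 6043.2427 billion.

R$6043 billion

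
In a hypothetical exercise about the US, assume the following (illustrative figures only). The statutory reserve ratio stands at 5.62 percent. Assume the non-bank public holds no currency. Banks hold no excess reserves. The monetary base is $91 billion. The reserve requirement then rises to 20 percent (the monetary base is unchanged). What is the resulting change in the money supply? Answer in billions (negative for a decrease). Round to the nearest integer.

Initially m₁ = 1 / (0.0562) ≈ 17.7936, so M₁ = 17.7936 × 91 = 1619.2176 billion.
After the change m₂ = 1 / (0.2) = 5, so M₂ = 5 × 91 = 455 billion.
ΔM = M₂ − M₁ = 455 − 1619.2176 = -1164.2176 billion.

-1164 billion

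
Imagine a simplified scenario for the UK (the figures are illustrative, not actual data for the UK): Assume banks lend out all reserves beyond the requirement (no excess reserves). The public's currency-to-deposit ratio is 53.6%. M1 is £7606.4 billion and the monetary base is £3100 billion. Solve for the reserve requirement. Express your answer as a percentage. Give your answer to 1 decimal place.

9.0%

Using m = M/MB = 7606.4/3100 ≈ 2.453677. Since m = (1 + c)/(c + rr + e), the denominator satisfies c + rr + e = (1 + c)/m = (1 + 0.536) / 2.453677 ≈ 0.625999.
With c = 0.536 and e = 0, the reserve requirement is 0.625999 − 0.536 − 0 = 0.089999.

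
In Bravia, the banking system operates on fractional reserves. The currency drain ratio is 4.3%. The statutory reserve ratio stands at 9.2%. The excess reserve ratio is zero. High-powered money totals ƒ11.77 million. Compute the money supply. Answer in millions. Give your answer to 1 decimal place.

The money multiplier is m = (1 + c) / (rr + c) = (1 + 0.043) / (0.092 + 0.043) ≈ 7.7259.
So M = m × MB = 7.7259 × 11.77 ≈ 90.9338 million.

ƒ90.9 million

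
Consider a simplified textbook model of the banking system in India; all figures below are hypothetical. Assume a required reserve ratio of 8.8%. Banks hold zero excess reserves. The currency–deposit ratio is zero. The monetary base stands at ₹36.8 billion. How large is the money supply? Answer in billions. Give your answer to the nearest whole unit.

₹418 billion

With no currency drain or excess reserves, the money multiplier is m = 1/rr = 1/0.088 ≈ 11.3636.
Money supply M = m × MB = 11.3636 × 36.8 ≈ 418.1805 billion.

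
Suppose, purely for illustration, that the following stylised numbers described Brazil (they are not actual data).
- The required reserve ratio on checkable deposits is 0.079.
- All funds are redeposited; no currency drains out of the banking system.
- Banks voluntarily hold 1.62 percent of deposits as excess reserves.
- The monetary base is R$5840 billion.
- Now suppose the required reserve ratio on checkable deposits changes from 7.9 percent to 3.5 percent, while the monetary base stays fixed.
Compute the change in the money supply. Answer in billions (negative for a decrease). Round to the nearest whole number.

Initially m₁ = 1 / (0.079 + 0.0162) ≈ 10.50420, so M₁ = 10.50420 × 5840 = 61344.528 billion.
After the change m₂ = 1 / (0.035 + 0.0162) = 19.53125, so M₂ = 19.53125 × 5840 = 114062.5 billion.
ΔM = M₂ − M₁ = 114062.5 − 61344.528 = 52717.972 billion.

R$52718 billion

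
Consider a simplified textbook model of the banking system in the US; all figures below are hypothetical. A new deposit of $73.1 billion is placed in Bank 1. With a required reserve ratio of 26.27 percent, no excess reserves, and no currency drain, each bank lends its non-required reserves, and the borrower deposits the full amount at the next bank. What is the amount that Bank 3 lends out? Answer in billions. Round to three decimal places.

$29.299 billion

Each bank lends a fraction (1 − rr) = 0.7373 of the deposit it receives, so Bank 3 receives 73.1·0.7373^2 and lends 73.1·0.7373^3 ≈ 29.2988 billion.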